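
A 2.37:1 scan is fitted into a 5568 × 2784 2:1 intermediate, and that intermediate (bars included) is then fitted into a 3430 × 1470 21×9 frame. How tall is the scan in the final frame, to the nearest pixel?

First fit — 2.37:1 into 5568×2784 spans the width: 5568.00 × 2349.37.
Second fit — the 2:1 canvas into 3430×1470 spans the height: 2940.00 × 1470.00 (×0.5280 from 5568×2784).
Applying the same ×0.5280: 2349.37 → 1240.51.

1241 px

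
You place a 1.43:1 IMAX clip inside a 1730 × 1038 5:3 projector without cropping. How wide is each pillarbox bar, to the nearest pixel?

123 px

1.43:1 IMAX is narrower than 5:3, so it spans the full height.
Content width = 1038 × 1.430 ≈ 1484.34 px.
Black = 1730 − 1484.34 = 245.66 px, or 122.83 per bar.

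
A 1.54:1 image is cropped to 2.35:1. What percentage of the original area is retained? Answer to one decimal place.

65.5%

2.35:1 is wider than 1.54:1, so the crop keeps the full width and trims the height.
Area ratio = (1.540)/(2.350) = 65.53% retained.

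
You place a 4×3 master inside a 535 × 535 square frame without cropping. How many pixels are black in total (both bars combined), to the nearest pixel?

Since 1.333 > 1.000, the master is width-limited.
Content height = 535 × 3/4 ≈ 401.2500 px.
535 − 401.2500 = 133.7500 px of bars.
Bar area = 133.7500 × 535 ≈ 71556 px.

71556 pixels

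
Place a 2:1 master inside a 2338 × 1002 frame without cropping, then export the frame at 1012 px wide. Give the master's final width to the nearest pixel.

Fitted into 2338×1002, the master spans the height; its width is 1002 × 2/1 ≈ 2004.00 px.
Resizing to 1012 px wide multiplies everything by 0.4328: 2004.00 → 867.43 px.

867 px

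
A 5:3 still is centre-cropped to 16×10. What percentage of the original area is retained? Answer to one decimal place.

The height stays; only width is cut (since 16×10 is narrower than 5:3).
Area ratio = (1.600)/(1.667) = 96.00% retained.

96.0%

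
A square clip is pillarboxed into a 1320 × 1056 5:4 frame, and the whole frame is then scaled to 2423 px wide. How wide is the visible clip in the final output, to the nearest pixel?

In the 1320×1056 frame the clip fills the height: width = 1056 × 1/1 ≈ 1056.00 px.
The frame scales by 2423/1320 = 1.8356; 1056.00 × 1.8356 ≈ 1938.40 px.

1938 px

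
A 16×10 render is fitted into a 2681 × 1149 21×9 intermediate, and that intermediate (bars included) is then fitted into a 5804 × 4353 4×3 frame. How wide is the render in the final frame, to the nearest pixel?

First fit — 16×10 into 2681×1149 spans the height: 1838.40 × 1149.00.
Second fit — the 21×9 canvas into 5804×4353 spans the width: 5804.00 × 2487.43 (×2.1649 from 2681×1149).
Applying the same ×2.1649: 1838.40 → 3979.89.

3980 px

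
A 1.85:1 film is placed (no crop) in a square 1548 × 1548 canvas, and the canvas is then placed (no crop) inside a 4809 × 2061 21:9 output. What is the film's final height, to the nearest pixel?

Inside the 1548×1548 canvas the film is width-limited at 1548.00 × 836.76.
square in 4809×2061: fills the height, so the intermediate becomes 2061.00 × 2061.00 — a scale of ×1.3314.
The film scales with it: height 836.76 × 1.3314 ≈ 1114.05.

1114 px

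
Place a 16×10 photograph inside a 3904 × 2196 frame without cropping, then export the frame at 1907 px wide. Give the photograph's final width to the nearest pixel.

At 3904×2196 the photograph is height-limited, so width = 2196 × 16/10 ≈ 3513.60 px.
Resizing to 1907 px wide multiplies everything by 0.4885: 3513.60 → 1716.30 px.

1716 px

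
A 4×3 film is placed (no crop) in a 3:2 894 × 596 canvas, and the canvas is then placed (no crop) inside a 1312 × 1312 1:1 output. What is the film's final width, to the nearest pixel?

First fit — 4×3 into 894×596 spans the height: 794.67 × 596.00.
Second fit — the 3:2 canvas into 1312×1312 spans the width: 1312.00 × 874.67 (×1.4676 from 894×596).
Applying the same ×1.4676: 794.67 → 1166.22.

1166 px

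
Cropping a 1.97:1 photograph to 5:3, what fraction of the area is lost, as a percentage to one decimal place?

The height stays; only width is cut (since 5:3 is narrower than 1.97:1).
(1.667)/(1.970) ≈ 0.846 of the area survives, leaving 15.40% discarded.

15.4%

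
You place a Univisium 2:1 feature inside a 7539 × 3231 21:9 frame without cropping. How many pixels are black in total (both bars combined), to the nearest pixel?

Since 2.000 < 2.333, the feature is height-limited.
Content width = 3231 × 2/1 ≈ 6462.0000 px.
7539 − 6462.0000 = 1077.0000 px of bars.
Across the 3231-px span: 1077.0000 × 3231 ≈ 3479787 px.

3479787 pixels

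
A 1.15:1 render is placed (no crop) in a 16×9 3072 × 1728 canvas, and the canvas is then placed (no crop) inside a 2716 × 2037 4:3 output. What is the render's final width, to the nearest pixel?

1.15:1 in 3072×1728: fills the height, so the render is 1987.20 × 1728.00.
The 16×9 canvas is width-limited in 2716×2037, giving 2716.00 × 1527.75; scale factor 0.8841.
The render scales with it: width 1987.20 × 0.8841 ≈ 1756.91.

1757 px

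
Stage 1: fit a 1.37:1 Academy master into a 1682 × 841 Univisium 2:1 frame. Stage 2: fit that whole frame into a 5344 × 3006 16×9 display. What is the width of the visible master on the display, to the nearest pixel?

3661 px

Inside the 1682×841 canvas the master is height-limited at 1152.17 × 841.00.
Univisium 2:1 in 5344×3006: fills the width, so the intermediate becomes 5344.00 × 2672.00 — a scale of ×3.1772.
So the master's width is 1152.17 × 3.1772 ≈ 3660.64.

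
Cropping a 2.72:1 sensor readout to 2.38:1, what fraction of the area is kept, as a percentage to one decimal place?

Going from 2.72:1 to 2.38:1 means cutting width while keeping height.
(2.380)/(2.720) ≈ 0.875 of the area survives.

87.5%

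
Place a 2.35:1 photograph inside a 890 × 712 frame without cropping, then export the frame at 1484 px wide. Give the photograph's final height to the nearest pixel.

631 px

At 890×712 the photograph is width-limited, so height = 890 / 2.350 ≈ 378.72 px.
The frame scales by 1484/890 = 1.6674; 378.72 × 1.6674 ≈ 631.49 px.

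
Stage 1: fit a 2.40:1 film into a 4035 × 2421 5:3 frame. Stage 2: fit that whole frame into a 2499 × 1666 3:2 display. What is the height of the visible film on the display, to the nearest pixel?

Inside the 4035×2421 canvas the film is width-limited at 4035.00 × 1681.25.
5:3 in 2499×1666: fills the width, so the intermediate becomes 2499.00 × 1499.40 — a scale of ×0.6193.
The film scales with it: height 1681.25 × 0.6193 ≈ 1041.25.

1041 px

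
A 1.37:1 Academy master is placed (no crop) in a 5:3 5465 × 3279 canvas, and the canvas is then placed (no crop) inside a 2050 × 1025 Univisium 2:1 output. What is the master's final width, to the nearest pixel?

Inside the 5465×3279 canvas the master is height-limited at 4492.23 × 3279.00.
The 5:3 canvas is height-limited in 2050×1025, giving 1708.33 × 1025.00; scale factor 0.3126.
The master scales with it: width 4492.23 × 0.3126 ≈ 1404.25.

1404 px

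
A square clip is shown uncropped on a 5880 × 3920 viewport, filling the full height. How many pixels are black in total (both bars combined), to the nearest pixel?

7683200 pixels

Content width = 3920 × 1/1 ≈ 3920.0000 px.
Leftover width: 5880 − 3920.0000 = 1960.0000 px.
Bar area = 1960.0000 × 3920 ≈ 7683200 px.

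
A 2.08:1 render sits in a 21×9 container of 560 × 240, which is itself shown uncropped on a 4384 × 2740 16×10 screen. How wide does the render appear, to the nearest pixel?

3908 px

2.08:1 in 560×240: fills the height, so the render is 499.20 × 240.00.
Second fit — the 21×9 canvas into 4384×2740 spans the width: 4384.00 × 1878.86 (×7.8286 from 560×240).
So the render's width is 499.20 × 7.8286 ≈ 3908.02.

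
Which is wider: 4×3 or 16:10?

4×3 = 1.333 and 16:10 = 1.6; 1.6 > 1.333.

16:10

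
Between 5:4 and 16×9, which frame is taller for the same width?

5:4 = 1.25 and 16×9 = 1.778; 1.778 > 1.25. The smaller width-to-height ratio is the taller frame.

5:4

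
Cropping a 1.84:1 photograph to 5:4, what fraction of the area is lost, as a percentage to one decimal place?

32.1%

5:4 is narrower than 1.84:1, so the crop keeps the full height and trims the width.
Fraction kept = (1.250)/(1.840) ≈ 67.93%, so 32.07% is lost.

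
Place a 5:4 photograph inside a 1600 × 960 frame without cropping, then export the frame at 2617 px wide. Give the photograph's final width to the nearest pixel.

In the 1600×960 frame the photograph fills the height: width = 960 × 5/4 ≈ 1200.00 px.
Resizing to 2617 px wide multiplies everything by 1.6356: 1200.00 → 1962.75 px.

1963 px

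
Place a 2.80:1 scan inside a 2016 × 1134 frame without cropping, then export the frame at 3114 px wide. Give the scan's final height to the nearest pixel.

Fitted into 2016×1134, the scan spans the width; its height is 2016 / 2.800 ≈ 720.00 px.
Resizing to 3114 px wide multiplies everything by 1.5446: 720.00 → 1112.14 px.

1112 px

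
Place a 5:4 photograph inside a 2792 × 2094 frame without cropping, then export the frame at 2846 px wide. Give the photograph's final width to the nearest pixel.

Fitted into 2792×2094, the photograph spans the height; its width is 2094 × 5/4 ≈ 2617.50 px.
Scaling 2792 → 2846 is ×1.0193, so the width becomes 2617.50 × 1.0193 ≈ 2668.12 px.

2668 px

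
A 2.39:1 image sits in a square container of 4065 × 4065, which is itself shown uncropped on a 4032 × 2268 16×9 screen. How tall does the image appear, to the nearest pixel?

949 px

First fit — 2.39:1 into 4065×4065 spans the width: 4065.00 × 1700.84.
The square canvas is height-limited in 4032×2268, giving 2268.00 × 2268.00; scale factor 0.5579.
Applying the same ×0.5579: 1700.84 → 948.95.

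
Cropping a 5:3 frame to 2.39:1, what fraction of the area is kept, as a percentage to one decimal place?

2.39:1 is wider than 5:3, so the crop keeps the full width and trims the height.
(1.667)/(2.390) ≈ 0.697 of the area survives.

69.7%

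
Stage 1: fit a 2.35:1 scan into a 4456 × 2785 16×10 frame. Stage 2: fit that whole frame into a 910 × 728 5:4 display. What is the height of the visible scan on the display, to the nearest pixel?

387 px

2.35:1 in 4456×2785: fills the width, so the scan is 4456.00 × 1896.17.
16×10 in 910×728: fills the width, so the intermediate becomes 910.00 × 568.75 — a scale of ×0.2042.
Applying the same ×0.2042: 1896.17 → 387.23.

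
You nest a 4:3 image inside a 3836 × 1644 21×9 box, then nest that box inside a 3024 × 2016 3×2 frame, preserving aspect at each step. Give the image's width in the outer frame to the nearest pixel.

1728 px

4:3 in 3836×1644: fills the height, so the image is 2192.00 × 1644.00.
21×9 in 3024×2016: fills the width, so the intermediate becomes 3024.00 × 1296.00 — a scale of ×0.7883.
The image scales with it: width 2192.00 × 0.7883 ≈ 1728.00.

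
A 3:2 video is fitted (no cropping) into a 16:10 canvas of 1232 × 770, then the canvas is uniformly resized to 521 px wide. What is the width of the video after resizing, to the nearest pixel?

488 px

At 1232×770 the video is height-limited, so width = 770 × 3/2 ≈ 1155.00 px.
Resizing to 521 px wide multiplies everything by 0.4229: 1155.00 → 488.44 px.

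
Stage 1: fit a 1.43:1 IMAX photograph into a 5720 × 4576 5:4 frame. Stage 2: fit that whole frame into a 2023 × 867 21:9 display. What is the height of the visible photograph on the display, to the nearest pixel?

758 px

First fit — 1.43:1 IMAX into 5720×4576 spans the width: 5720.00 × 4000.00.
5:4 in 2023×867: fills the height, so the intermediate becomes 1083.75 × 867.00 — a scale of ×0.1895.
Applying the same ×0.1895: 4000.00 → 757.87.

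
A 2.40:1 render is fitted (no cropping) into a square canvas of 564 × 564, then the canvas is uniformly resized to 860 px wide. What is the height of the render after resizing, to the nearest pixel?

Fitted into 564×564, the render spans the width; its height is 564 / 2.400 ≈ 235.00 px.
Scaling 564 → 860 is ×1.5248, so the height becomes 235.00 × 1.5248 ≈ 358.33 px.

358 px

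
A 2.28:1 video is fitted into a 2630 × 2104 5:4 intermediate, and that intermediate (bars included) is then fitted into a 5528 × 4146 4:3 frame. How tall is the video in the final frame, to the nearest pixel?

2273 px

First fit — 2.28:1 into 2630×2104 spans the width: 2630.00 × 1153.51.
Second fit — the 5:4 canvas into 5528×4146 spans the height: 5182.50 × 4146.00 (×1.9705 from 2630×2104).
So the video's height is 1153.51 × 1.9705 ≈ 2273.03.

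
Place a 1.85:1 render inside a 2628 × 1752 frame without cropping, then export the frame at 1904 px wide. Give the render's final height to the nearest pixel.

1029 px

In the 2628×1752 frame the render fills the width: height = 2628 / 1.850 ≈ 1420.54 px.
Resizing to 1904 px wide multiplies everything by 0.7245: 1420.54 → 1029.19 px.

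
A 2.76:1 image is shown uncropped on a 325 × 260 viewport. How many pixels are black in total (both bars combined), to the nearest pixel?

2.76:1 is wider than 5:4, so it spans the full width.
The image is 325 / 2.760 ≈ 117.7536 px tall.
Black = 260 − 117.7536 = 142.2464 px.
That's 142.2464 × 325 ≈ 46230 black pixels.

46230 pixels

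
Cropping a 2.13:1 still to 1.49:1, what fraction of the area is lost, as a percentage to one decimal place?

Going from 2.13:1 to 1.49:1 means cutting width while keeping height.
Area ratio = (1.490)/(2.130) = 69.95%; the remaining 30.05% is cropped out.

30.0%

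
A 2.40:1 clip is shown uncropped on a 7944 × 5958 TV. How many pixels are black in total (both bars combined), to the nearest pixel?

21035712 pixels

2.40:1 (2.400) > 4×3 (1.333), so the clip fills the width.
That makes the image 3310.0000 px tall (7944 / 2.400).
5958 − 3310.0000 = 2648.0000 px of bars.
Across the 7944-px span: 2648.0000 × 7944 ≈ 21035712 px.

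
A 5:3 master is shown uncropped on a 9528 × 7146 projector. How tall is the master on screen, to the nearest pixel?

5717 px

5:3 (1.667) > 4×3 (1.333), so the master fills the width.
Content height = 9528 × 3/5 ≈ 5716.80 px.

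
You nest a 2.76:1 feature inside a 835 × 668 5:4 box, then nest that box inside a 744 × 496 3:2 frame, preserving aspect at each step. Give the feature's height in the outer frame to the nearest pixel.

225 px

2.76:1 in 835×668: fills the width, so the feature is 835.00 × 302.54.
The 5:4 canvas is height-limited in 744×496, giving 620.00 × 496.00; scale factor 0.7425.
The feature scales with it: height 302.54 × 0.7425 ≈ 224.64.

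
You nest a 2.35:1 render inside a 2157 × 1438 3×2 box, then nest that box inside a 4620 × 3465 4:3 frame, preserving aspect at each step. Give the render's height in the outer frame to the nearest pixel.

First fit — 2.35:1 into 2157×1438 spans the width: 2157.00 × 917.87.
Second fit — the 3×2 canvas into 4620×3465 spans the width: 4620.00 × 3080.00 (×2.1419 from 2157×1438).
Applying the same ×2.1419: 917.87 → 1965.96.

1966 px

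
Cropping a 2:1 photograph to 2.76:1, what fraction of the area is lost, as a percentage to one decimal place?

27.5%

Going from 2:1 to 2.76:1 means cutting height while keeping width.
(2.000)/(2.760) ≈ 0.725 of the area survives, leaving 27.54% discarded.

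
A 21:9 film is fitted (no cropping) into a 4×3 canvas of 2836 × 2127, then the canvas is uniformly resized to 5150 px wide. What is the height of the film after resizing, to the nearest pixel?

At 2836×2127 the film is width-limited, so height = 2836 × 9/21 ≈ 1215.43 px.
Scaling 2836 → 5150 is ×1.8159, so the height becomes 1215.43 × 1.8159 ≈ 2207.14 px.

2207 px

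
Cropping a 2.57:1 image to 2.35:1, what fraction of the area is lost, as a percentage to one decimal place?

2.35:1 is narrower than 2.57:1, so the crop keeps the full height and trims the width.
(2.350)/(2.570) ≈ 0.914 of the area survives, leaving 8.56% discarded.

8.6%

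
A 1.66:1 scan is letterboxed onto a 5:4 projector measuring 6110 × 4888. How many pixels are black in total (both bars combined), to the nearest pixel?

1.66:1 (1.660) > 5:4 (1.250), so the scan fills the width.
That makes the image 3680.7229 px tall (6110 / 1.660).
Black = 4888 − 3680.7229 = 1207.2771 px.
Across the 6110-px span: 1207.2771 × 6110 ≈ 7376463 px.

7376463 pixels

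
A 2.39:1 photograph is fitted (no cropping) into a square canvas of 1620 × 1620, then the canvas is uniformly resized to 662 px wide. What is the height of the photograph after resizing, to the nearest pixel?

At 1620×1620 the photograph is width-limited, so height = 1620 / 2.390 ≈ 677.82 px.
Resizing to 662 px wide multiplies everything by 0.4086: 677.82 → 276.99 px.

277 px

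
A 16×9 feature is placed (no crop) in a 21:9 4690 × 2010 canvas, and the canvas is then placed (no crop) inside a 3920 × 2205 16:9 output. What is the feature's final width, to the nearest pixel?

First fit — 16×9 into 4690×2010 spans the height: 3573.33 × 2010.00.
21:9 in 3920×2205: fills the width, so the intermediate becomes 3920.00 × 1680.00 — a scale of ×0.8358.
The feature scales with it: width 3573.33 × 0.8358 ≈ 2986.67.

2987 px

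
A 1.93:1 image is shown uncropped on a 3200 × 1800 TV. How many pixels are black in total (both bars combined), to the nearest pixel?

Since 1.930 > 1.778, the image is width-limited.
That makes the image 1658.0311 px tall (3200 / 1.930).
1800 − 1658.0311 = 141.9689 px of bars.
Across the 3200-px span: 141.9689 × 3200 ≈ 454301 px.

454301 pixels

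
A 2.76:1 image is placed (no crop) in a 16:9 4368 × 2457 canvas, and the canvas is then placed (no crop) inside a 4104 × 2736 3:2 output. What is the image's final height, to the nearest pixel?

1487 px

Inside the 4368×2457 canvas the image is width-limited at 4368.00 × 1582.61.
The 16:9 canvas is width-limited in 4104×2736, giving 4104.00 × 2308.50; scale factor 0.9396.
So the image's height is 1582.61 × 0.9396 ≈ 1486.96.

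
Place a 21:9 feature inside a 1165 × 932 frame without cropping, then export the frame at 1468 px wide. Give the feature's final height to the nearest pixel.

At 1165×932 the feature is width-limited, so height = 1165 × 9/21 ≈ 499.29 px.
The frame scales by 1468/1165 = 1.2601; 499.29 × 1.2601 ≈ 629.14 px.

629 px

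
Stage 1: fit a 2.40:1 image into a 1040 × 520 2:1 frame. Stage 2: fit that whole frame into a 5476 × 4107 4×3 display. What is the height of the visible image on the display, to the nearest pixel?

2282 px

2.40:1 in 1040×520: fills the width, so the image is 1040.00 × 433.33.
The 2:1 canvas is width-limited in 5476×4107, giving 5476.00 × 2738.00; scale factor 5.2654.
The image scales with it: height 433.33 × 5.2654 ≈ 2281.67.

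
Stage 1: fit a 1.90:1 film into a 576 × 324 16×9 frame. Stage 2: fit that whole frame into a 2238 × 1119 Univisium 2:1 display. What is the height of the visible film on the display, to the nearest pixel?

1047 px

1.90:1 in 576×324: fills the width, so the film is 576.00 × 303.16.
16×9 in 2238×1119: fills the height, so the intermediate becomes 1989.33 × 1119.00 — a scale of ×3.4537.
Applying the same ×3.4537: 303.16 → 1047.02.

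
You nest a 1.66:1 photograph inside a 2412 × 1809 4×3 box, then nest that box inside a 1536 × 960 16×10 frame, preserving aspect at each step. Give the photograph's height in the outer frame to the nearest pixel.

771 px

Inside the 2412×1809 canvas the photograph is width-limited at 2412.00 × 1453.01.
4×3 in 1536×960: fills the height, so the intermediate becomes 1280.00 × 960.00 — a scale of ×0.5307.
Applying the same ×0.5307: 1453.01 → 771.08.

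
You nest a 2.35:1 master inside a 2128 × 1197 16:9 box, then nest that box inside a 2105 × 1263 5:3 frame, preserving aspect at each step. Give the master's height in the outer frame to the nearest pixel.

896 px

First fit — 2.35:1 into 2128×1197 spans the width: 2128.00 × 905.53.
16:9 in 2105×1263: fills the width, so the intermediate becomes 2105.00 × 1184.06 — a scale of ×0.9892.
Applying the same ×0.9892: 905.53 → 895.74.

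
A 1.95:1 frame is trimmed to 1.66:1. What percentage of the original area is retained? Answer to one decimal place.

Going from 1.95:1 to 1.66:1 means cutting width while keeping height.
Area ratio = (1.660)/(1.950) = 85.13% retained.

85.1%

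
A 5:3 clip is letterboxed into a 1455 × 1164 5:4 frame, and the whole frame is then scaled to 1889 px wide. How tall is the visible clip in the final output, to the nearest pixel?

1133 px

In the 1455×1164 frame the clip fills the width: height = 1455 × 3/5 ≈ 873.00 px.
Resizing to 1889 px wide multiplies everything by 1.2983: 873.00 → 1133.40 px.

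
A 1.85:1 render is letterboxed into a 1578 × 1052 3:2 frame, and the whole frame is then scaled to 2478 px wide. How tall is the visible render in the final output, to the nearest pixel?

1339 px

In the 1578×1052 frame the render fills the width: height = 1578 / 1.850 ≈ 852.97 px.
The frame scales by 2478/1578 = 1.5703; 852.97 × 1.5703 ≈ 1339.46 px.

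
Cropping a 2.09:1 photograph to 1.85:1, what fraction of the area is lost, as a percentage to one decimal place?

11.5%

Going from 2.09:1 to 1.85:1 means cutting width while keeping height.
(1.850)/(2.090) ≈ 0.885 of the area survives, leaving 11.48% discarded.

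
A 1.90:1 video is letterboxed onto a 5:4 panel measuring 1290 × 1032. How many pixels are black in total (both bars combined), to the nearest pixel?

1.90:1 (1.900) > 5:4 (1.250), so the video fills the width.
That makes the image 678.9474 px tall (1290 / 1.900).
Leftover height: 1032 − 678.9474 = 353.0526 px.
Across the 1290-px span: 353.0526 × 1290 ≈ 455438 px.

455438 pixels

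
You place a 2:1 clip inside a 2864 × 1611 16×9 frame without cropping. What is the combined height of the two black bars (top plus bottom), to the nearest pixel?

2:1 is wider than 16×9, so it spans the full width.
That makes the image 1432.00 px tall (2864 × 1/2).
1611 − 1432.00 = 179.00 px of bars.

179 px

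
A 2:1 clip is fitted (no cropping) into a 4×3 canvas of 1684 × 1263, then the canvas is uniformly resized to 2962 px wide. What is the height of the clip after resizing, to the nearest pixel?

1481 px

At 1684×1263 the clip is width-limited, so height = 1684 × 1/2 ≈ 842.00 px.
Resizing to 2962 px wide multiplies everything by 1.7589: 842.00 → 1481.00 px.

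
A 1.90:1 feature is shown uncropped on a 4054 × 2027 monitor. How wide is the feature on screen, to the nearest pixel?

3851 px

1.90:1 (1.900) < 2:1 (2.000), so the feature fills the height.
Content width = 2027 × 1.900 ≈ 3851.30 px.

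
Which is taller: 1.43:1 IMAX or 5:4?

1.43 and 5:4 = 1.25; 1.43 > 1.25. The smaller width-to-height ratio is the taller frame.

5:4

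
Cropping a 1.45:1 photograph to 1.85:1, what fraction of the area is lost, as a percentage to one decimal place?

21.6%

Going from 1.45:1 to 1.85:1 means cutting height while keeping width.
(1.450)/(1.850) ≈ 0.784 of the area survives, leaving 21.62% discarded.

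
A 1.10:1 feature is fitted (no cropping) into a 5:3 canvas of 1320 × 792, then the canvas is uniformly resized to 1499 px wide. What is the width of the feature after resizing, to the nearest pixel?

989 px

At 1320×792 the feature is height-limited, so width = 792 × 1.100 ≈ 871.20 px.
Resizing to 1499 px wide multiplies everything by 1.1356: 871.20 → 989.34 px.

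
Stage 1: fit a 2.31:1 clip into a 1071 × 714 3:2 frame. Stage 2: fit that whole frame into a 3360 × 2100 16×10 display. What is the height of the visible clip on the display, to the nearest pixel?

1364 px

First fit — 2.31:1 into 1071×714 spans the width: 1071.00 × 463.64.
Second fit — the 3:2 canvas into 3360×2100 spans the height: 3150.00 × 2100.00 (×2.9412 from 1071×714).
The clip scales with it: height 463.64 × 2.9412 ≈ 1363.64.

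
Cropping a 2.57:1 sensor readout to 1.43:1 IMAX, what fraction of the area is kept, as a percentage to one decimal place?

The height stays; only width is cut (since 1.43:1 IMAX is narrower than 2.57:1).
Area ratio = (1.430)/(2.570) = 55.64% retained.

55.6%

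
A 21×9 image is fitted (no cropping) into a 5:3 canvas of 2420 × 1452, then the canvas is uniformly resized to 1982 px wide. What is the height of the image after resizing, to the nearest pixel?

Fitted into 2420×1452, the image spans the width; its height is 2420 × 9/21 ≈ 1037.14 px.
Resizing to 1982 px wide multiplies everything by 0.8190: 1037.14 → 849.43 px.

849 px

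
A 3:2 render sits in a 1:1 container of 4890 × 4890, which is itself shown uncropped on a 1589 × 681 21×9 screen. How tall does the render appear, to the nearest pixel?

454 px

Inside the 4890×4890 canvas the render is width-limited at 4890.00 × 3260.00.
Second fit — the 1:1 canvas into 1589×681 spans the height: 681.00 × 681.00 (×0.1393 from 4890×4890).
Applying the same ×0.1393: 3260.00 → 454.00.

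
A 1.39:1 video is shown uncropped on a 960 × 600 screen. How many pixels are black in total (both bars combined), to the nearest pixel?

75600 pixels

Since 1.390 < 1.600, the video is height-limited.
That makes the image 834.0000 px wide (600 × 1.390).
Leftover width: 960 − 834.0000 = 126.0000 px.
That's 126.0000 × 600 ≈ 75600 black pixels.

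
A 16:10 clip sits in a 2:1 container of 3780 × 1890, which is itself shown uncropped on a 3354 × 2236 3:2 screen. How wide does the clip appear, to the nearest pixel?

First fit — 16:10 into 3780×1890 spans the height: 3024.00 × 1890.00.
Second fit — the 2:1 canvas into 3354×2236 spans the width: 3354.00 × 1677.00 (×0.8873 from 3780×1890).
The clip scales with it: width 3024.00 × 0.8873 ≈ 2683.20.

2683 px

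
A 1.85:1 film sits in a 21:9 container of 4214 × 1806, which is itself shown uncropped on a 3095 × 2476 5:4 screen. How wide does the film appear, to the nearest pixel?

1.85:1 in 4214×1806: fills the height, so the film is 3341.10 × 1806.00.
21:9 in 3095×2476: fills the width, so the intermediate becomes 3095.00 × 1326.43 — a scale of ×0.7345.
So the film's width is 3341.10 × 0.7345 ≈ 2453.89.

2454 px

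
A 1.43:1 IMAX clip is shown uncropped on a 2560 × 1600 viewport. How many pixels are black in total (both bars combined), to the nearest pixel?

435200 pixels

Since 1.430 < 1.600, the clip is height-limited.
Content width = 1600 × 1.430 ≈ 2288.0000 px.
Black = 2560 − 2288.0000 = 272.0000 px.
Bar area = 272.0000 × 1600 ≈ 435200 px.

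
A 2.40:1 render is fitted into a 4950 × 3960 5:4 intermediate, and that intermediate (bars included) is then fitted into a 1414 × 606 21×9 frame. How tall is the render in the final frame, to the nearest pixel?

316 px

2.40:1 in 4950×3960: fills the width, so the render is 4950.00 × 2062.50.
The 5:4 canvas is height-limited in 1414×606, giving 757.50 × 606.00; scale factor 0.1530.
Applying the same ×0.1530: 2062.50 → 315.62.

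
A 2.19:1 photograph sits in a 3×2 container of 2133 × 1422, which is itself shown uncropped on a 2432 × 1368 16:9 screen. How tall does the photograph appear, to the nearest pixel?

937 px

Inside the 2133×1422 canvas the photograph is width-limited at 2133.00 × 973.97.
The 3×2 canvas is height-limited in 2432×1368, giving 2052.00 × 1368.00; scale factor 0.9620.
Applying the same ×0.9620: 973.97 → 936.99.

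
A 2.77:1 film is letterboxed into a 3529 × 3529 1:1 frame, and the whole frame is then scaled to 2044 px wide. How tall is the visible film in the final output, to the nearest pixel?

738 px

In the 3529×3529 frame the film fills the width: height = 3529 / 2.770 ≈ 1274.01 px.
Scaling 3529 → 2044 is ×0.5792, so the height becomes 1274.01 × 0.5792 ≈ 737.91 px.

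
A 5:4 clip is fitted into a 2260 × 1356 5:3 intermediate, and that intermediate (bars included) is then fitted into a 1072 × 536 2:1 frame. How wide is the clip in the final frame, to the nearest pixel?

670 px

Inside the 2260×1356 canvas the clip is height-limited at 1695.00 × 1356.00.
Second fit — the 5:3 canvas into 1072×536 spans the height: 893.33 × 536.00 (×0.3953 from 2260×1356).
Applying the same ×0.3953: 1695.00 → 670.00.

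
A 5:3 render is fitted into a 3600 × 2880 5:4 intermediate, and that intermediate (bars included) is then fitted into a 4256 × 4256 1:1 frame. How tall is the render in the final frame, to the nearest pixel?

2554 px

5:3 in 3600×2880: fills the width, so the render is 3600.00 × 2160.00.
The 5:4 canvas is width-limited in 4256×4256, giving 4256.00 × 3404.80; scale factor 1.1822.
Applying the same ×1.1822: 2160.00 → 2553.60.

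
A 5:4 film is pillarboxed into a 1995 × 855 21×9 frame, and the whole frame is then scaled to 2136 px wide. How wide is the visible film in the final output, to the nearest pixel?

In the 1995×855 frame the film fills the height: width = 855 × 5/4 ≈ 1068.75 px.
Scaling 1995 → 2136 is ×1.0707, so the width becomes 1068.75 × 1.0707 ≈ 1144.29 px.

1144 px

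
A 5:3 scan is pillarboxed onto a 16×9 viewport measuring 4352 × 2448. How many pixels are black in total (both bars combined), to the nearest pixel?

5:3 (1.667) < 16×9 (1.778), so the scan fills the height.
That makes the image 4080.0000 px wide (2448 × 5/3).
4352 − 4080.0000 = 272.0000 px of bars.
That's 272.0000 × 2448 ≈ 665856 black pixels.

665856 pixels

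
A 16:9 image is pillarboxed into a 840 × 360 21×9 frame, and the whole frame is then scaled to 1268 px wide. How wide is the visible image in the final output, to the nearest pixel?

At 840×360 the image is height-limited, so width = 360 × 16/9 ≈ 640.00 px.
Scaling 840 → 1268 is ×1.5095, so the width becomes 640.00 × 1.5095 ≈ 966.10 px.

966 px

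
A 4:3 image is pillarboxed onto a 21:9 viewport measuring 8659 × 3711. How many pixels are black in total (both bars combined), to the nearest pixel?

Since 1.333 < 2.333, the image is height-limited.
The image is 3711 × 4/3 ≈ 4948.0000 px wide.
8659 − 4948.0000 = 3711.0000 px of bars.
That's 3711.0000 × 3711 ≈ 13771521 black pixels.

13771521 pixels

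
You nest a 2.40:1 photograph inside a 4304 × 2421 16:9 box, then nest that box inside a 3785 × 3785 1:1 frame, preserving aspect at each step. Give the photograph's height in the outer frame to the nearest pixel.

2.40:1 in 4304×2421: fills the width, so the photograph is 4304.00 × 1793.33.
16:9 in 3785×3785: fills the width, so the intermediate becomes 3785.00 × 2129.06 — a scale of ×0.8794.
The photograph scales with it: height 1793.33 × 0.8794 ≈ 1577.08.

1577 px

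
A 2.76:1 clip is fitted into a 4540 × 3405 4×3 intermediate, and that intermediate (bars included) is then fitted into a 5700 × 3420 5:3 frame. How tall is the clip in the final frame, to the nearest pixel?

First fit — 2.76:1 into 4540×3405 spans the width: 4540.00 × 1644.93.
4×3 in 5700×3420: fills the height, so the intermediate becomes 4560.00 × 3420.00 — a scale of ×1.0044.
The clip scales with it: height 1644.93 × 1.0044 ≈ 1652.17.

1652 px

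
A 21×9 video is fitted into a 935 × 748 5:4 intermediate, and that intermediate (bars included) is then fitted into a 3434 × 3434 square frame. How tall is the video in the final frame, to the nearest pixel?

21×9 in 935×748: fills the width, so the video is 935.00 × 400.71.
The 5:4 canvas is width-limited in 3434×3434, giving 3434.00 × 2747.20; scale factor 3.6727.
Applying the same ×3.6727: 400.71 → 1471.71.

1472 px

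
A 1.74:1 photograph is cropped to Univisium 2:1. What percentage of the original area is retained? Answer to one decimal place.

Univisium 2:1 is wider than 1.74:1, so the crop keeps the full width and trims the height.
(1.740)/(2.000) ≈ 0.870 of the area survives.

87.0%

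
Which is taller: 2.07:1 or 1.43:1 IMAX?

1.43:1 IMAX

2.07 and 1.43; 2.07 > 1.43. The smaller width-to-height ratio is the taller frame.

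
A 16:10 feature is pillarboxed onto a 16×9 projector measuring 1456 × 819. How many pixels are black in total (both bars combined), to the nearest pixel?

16:10 (1.600) < 16×9 (1.778), so the feature fills the height.
Content width = 819 × 16/10 ≈ 1310.4000 px.
Leftover width: 1456 − 1310.4000 = 145.6000 px.
Bar area = 145.6000 × 819 ≈ 119246 px.

119246 pixels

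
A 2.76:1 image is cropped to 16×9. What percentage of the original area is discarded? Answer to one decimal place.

35.6%

Going from 2.76:1 to 16×9 means cutting width while keeping height.
Area ratio = (1.778)/(2.760) = 64.41%; the remaining 35.59% is cropped out.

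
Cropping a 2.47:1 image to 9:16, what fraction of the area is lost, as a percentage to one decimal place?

Going from 2.47:1 to 9:16 means cutting width while keeping height.
Fraction kept = (0.562)/(2.470) ≈ 22.77%, so 77.23% is lost.

77.2%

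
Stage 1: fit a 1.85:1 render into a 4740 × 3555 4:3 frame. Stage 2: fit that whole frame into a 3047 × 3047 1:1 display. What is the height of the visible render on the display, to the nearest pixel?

First fit — 1.85:1 into 4740×3555 spans the width: 4740.00 × 2562.16.
Second fit — the 4:3 canvas into 3047×3047 spans the width: 3047.00 × 2285.25 (×0.6428 from 4740×3555).
The render scales with it: height 2562.16 × 0.6428 ≈ 1647.03.

1647 px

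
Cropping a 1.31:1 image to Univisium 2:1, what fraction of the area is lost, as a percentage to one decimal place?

The width stays; only height is cut (since Univisium 2:1 is wider than 1.31:1).
(1.310)/(2.000) ≈ 0.655 of the area survives, leaving 34.50% discarded.

34.5%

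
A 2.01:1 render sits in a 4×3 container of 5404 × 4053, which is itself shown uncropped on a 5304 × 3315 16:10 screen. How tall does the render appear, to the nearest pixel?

First fit — 2.01:1 into 5404×4053 spans the width: 5404.00 × 2688.56.
4×3 in 5304×3315: fills the height, so the intermediate becomes 4420.00 × 3315.00 — a scale of ×0.8179.
Applying the same ×0.8179: 2688.56 → 2199.00.

2199 px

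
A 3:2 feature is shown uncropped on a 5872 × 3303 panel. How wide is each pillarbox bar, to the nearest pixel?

3:2 (1.500) < 16×9 (1.778), so the feature fills the height.
The feature is 3303 × 3/2 ≈ 4954.50 px wide.
Leftover width: 5872 − 4954.50 = 917.50 px → 458.75 each side.

459 px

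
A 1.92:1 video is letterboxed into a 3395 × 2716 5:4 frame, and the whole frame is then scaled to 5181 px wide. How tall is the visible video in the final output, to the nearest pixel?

In the 3395×2716 frame the video fills the width: height = 3395 / 1.920 ≈ 1768.23 px.
The frame scales by 5181/3395 = 1.5261; 1768.23 × 1.5261 ≈ 2698.44 px.

2698 px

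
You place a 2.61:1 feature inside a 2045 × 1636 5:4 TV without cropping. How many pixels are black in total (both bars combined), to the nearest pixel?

2.61:1 is wider than 5:4, so it spans the full width.
Content height = 2045 / 2.610 ≈ 783.5249 px.
1636 − 783.5249 = 852.4751 px of bars.
Across the 2045-px span: 852.4751 × 2045 ≈ 1743312 px.

1743312 pixels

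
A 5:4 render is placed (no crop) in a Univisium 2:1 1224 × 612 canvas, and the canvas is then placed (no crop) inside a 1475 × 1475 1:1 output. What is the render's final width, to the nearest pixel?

First fit — 5:4 into 1224×612 spans the height: 765.00 × 612.00.
Second fit — the Univisium 2:1 canvas into 1475×1475 spans the width: 1475.00 × 737.50 (×1.2051 from 1224×612).
The render scales with it: width 765.00 × 1.2051 ≈ 921.88.

922 px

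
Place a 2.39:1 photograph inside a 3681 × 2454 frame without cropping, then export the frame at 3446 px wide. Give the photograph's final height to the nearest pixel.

1442 px

In the 3681×2454 frame the photograph fills the width: height = 3681 / 2.390 ≈ 1540.17 px.
The frame scales by 3446/3681 = 0.9362; 1540.17 × 0.9362 ≈ 1441.84 px.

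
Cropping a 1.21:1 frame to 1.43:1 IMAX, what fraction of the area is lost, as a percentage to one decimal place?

15.4%

The width stays; only height is cut (since 1.43:1 IMAX is wider than 1.21:1).
Fraction kept = (1.210)/(1.430) ≈ 84.62%, so 15.38% is lost.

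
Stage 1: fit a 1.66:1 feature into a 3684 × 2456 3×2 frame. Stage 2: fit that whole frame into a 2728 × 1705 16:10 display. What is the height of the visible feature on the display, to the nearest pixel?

First fit — 1.66:1 into 3684×2456 spans the width: 3684.00 × 2219.28.
The 3×2 canvas is height-limited in 2728×1705, giving 2557.50 × 1705.00; scale factor 0.6942.
So the feature's height is 2219.28 × 0.6942 ≈ 1540.66.

1541 px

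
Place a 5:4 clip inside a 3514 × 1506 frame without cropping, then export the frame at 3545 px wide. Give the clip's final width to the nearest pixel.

1899 px

In the 3514×1506 frame the clip fills the height: width = 1506 × 5/4 ≈ 1882.50 px.
Scaling 3514 → 3545 is ×1.0088, so the width becomes 1882.50 × 1.0088 ≈ 1899.11 px.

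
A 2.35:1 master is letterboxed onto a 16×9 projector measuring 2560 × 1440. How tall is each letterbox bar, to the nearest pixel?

175 px

Since 2.350 > 1.778, the master is width-limited.
The master is 2560 / 2.350 ≈ 1089.36 px tall.
Black = 1440 − 1089.36 = 350.64 px, or 175.32 per bar.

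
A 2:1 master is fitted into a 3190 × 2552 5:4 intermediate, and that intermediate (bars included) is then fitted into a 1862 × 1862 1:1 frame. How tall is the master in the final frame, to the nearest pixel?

931 px

2:1 in 3190×2552: fills the width, so the master is 3190.00 × 1595.00.
Second fit — the 5:4 canvas into 1862×1862 spans the width: 1862.00 × 1489.60 (×0.5837 from 3190×2552).
So the master's height is 1595.00 × 0.5837 ≈ 931.00.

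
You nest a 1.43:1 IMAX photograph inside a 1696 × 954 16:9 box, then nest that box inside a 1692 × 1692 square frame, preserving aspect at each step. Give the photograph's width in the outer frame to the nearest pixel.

1361 px

First fit — 1.43:1 IMAX into 1696×954 spans the height: 1364.22 × 954.00.
16:9 in 1692×1692: fills the width, so the intermediate becomes 1692.00 × 951.75 — a scale of ×0.9976.
The photograph scales with it: width 1364.22 × 0.9976 ≈ 1361.00.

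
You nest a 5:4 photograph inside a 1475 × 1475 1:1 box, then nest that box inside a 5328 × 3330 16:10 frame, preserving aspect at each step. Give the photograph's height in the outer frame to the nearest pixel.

2664 px

Inside the 1475×1475 canvas the photograph is width-limited at 1475.00 × 1180.00.
1:1 in 5328×3330: fills the height, so the intermediate becomes 3330.00 × 3330.00 — a scale of ×2.2576.
The photograph scales with it: height 1180.00 × 2.2576 ≈ 2664.00.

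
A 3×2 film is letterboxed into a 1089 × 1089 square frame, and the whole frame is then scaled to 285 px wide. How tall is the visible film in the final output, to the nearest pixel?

In the 1089×1089 frame the film fills the width: height = 1089 × 2/3 ≈ 726.00 px.
Scaling 1089 → 285 is ×0.2617, so the height becomes 726.00 × 0.2617 ≈ 190.00 px.

190 px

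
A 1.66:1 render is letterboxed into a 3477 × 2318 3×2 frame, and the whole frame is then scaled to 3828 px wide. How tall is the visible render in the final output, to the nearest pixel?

2306 px

In the 3477×2318 frame the render fills the width: height = 3477 / 1.660 ≈ 2094.58 px.
The frame scales by 3828/3477 = 1.1009; 2094.58 × 1.1009 ≈ 2306.02 px.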